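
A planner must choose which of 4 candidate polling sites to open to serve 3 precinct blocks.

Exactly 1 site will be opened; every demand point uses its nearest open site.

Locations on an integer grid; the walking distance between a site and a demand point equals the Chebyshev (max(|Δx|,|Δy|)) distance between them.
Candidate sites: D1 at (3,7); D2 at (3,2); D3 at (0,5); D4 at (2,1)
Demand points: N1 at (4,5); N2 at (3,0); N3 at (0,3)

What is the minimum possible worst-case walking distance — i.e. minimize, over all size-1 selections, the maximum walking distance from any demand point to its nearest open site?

3

Open {D2}.
  Farthest demand point is N1 at walking distance 3 (to D2); all others are ≤ 3.
With {D4} the worst case is 4.
With {D3} the worst case is 5.
No size-1 selection achieves below 3.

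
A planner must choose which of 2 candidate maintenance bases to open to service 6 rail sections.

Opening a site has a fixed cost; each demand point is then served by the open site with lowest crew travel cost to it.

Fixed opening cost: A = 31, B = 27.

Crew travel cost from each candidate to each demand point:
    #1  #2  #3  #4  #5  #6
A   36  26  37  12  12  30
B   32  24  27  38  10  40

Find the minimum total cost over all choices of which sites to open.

Open {A}: assign each demand point to its cheapest open site.
  #1→A 36, #2→A 26, #3→A 37, #4→A 12, #5→A 12, #6→A 30
  crew travel cost 153, fixed 31 → total 184.
Compare {A, B}: crew travel cost 135 + fixed 58 = 193.
Compare {B}: crew travel cost 171 + fixed 27 = 198.

184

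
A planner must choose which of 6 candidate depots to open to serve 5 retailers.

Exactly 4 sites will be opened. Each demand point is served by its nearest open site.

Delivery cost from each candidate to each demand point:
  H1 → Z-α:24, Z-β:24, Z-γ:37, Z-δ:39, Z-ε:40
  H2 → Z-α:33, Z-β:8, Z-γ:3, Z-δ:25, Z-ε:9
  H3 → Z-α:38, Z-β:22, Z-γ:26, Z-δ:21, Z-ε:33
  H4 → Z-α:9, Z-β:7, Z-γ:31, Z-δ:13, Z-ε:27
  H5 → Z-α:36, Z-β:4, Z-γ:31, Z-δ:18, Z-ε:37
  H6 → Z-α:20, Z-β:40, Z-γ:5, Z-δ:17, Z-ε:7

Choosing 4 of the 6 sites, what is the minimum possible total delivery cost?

Open {H2, H4, H5, H6}.
  Z-α→H4 9, Z-β→H5 4, Z-γ→H2 3, Z-δ→H4 13, Z-ε→H6 7  ⇒ total 36.
Compare {H1, H2, H4, H5}: total 38.
Compare {H1, H4, H5, H6}: total 38.
No size-4 selection does better; minimum is 36.

36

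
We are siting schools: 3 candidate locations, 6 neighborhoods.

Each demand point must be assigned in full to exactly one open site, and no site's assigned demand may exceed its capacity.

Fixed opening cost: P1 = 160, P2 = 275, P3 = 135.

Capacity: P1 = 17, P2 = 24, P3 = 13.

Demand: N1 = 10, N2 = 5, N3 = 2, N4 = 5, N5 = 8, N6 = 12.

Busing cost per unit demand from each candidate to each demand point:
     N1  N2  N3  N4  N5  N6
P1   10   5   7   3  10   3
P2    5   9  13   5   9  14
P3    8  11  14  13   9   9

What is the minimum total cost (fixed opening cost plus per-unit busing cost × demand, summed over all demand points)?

804

Open {P1, P2, P3}; cheapest assignment that respects the capacities:
  P1 (cap 17, load 17): N2, N6 — cost 5×5 + 12×3 = 61
  P2 (cap 24, load 17): N1, N3, N4 — cost 10×5 + 2×13 + 5×5 = 101
  P3 (cap 13, load 8): N5 — cost 8×9 = 72
  Shipping 234, fixed 570 → total 804.
  Any other capacity-feasible assignment to {P1, P2, P3} ships for at least 234.
Total demand is 42 and no other set of sites has combined capacity ≥ 42, so {P1, P2, P3} is the only feasible choice of open sites. Minimum: 804.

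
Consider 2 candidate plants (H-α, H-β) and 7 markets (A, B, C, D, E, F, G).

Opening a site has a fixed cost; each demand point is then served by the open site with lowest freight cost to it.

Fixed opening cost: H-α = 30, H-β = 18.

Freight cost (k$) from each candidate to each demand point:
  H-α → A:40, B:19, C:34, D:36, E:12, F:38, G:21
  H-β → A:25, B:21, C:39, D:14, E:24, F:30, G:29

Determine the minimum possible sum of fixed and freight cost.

Open {H-β}: assign each demand point to its cheapest open site.
  A→H-β 25, B→H-β 21, C→H-β 39, D→H-β 14, E→H-β 24, F→H-β 30, G→H-β 29
  freight cost 182, fixed 18 → total 200.
Compare {H-α, H-β}: freight cost 155 + fixed 48 = 203.
Compare {H-α}: freight cost 200 + fixed 30 = 230.

200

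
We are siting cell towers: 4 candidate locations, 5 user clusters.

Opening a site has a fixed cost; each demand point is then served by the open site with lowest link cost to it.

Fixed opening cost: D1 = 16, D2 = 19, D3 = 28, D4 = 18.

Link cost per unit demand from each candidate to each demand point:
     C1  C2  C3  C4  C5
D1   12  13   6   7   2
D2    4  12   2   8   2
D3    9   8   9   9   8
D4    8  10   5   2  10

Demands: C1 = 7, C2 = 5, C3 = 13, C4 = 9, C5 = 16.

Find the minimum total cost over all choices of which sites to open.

191

Open {D2, D4}: assign each demand point to its cheapest open site.
  C1→D2 7×4=28, C2→D4 5×10=50, C3→D2 13×2=26, C4→D4 9×2=18, C5→D2 16×2=32
  link cost 154, fixed 37 → total 191.
Compare {D1, D2, D4}: link cost 154 + fixed 53 = 207.
Compare {D2, D3, D4}: link cost 144 + fixed 65 = 209.
Compare {D1, D2, D3, D4}: link cost 144 + fixed 81 = 225.
All other subsets cost ≥ 207. Minimum total cost: 191.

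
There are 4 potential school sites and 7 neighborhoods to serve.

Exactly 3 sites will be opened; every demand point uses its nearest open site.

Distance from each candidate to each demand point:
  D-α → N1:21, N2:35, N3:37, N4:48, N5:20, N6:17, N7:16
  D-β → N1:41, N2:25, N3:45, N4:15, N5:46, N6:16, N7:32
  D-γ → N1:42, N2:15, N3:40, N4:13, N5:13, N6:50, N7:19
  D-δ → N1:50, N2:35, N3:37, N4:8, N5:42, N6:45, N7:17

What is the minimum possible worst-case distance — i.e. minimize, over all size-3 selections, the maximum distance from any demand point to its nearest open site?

37

Open {D-α, D-β, D-γ}.
  Farthest demand point is N3 at distance 37 (to D-α); all others are ≤ 37.
With {D-α, D-β, D-δ} the worst case is 37.
With {D-α, D-γ, D-δ} the worst case is 37.
No size-3 selection achieves below 37.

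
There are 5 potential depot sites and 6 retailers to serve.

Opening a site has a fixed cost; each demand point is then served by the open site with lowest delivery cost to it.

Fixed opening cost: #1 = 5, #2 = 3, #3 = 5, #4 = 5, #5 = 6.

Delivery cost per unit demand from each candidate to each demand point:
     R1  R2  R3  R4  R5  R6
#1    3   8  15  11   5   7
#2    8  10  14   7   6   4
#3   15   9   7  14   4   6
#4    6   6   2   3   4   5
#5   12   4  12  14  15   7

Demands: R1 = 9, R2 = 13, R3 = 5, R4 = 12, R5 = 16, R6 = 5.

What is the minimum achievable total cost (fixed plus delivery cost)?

228

Open {#1, #2, #4, #5}: assign each demand point to its cheapest open site.
  R1→#1 9×3=27, R2→#5 13×4=52, R3→#4 5×2=10, R4→#4 12×3=36, R5→#4 16×4=64, R6→#2 5×4=20
  delivery cost 209, fixed 19 → total 228.
Compare {#1, #4, #5}: delivery cost 214 + fixed 16 = 230.
Compare {#1, #2, #3, #4, #5}: delivery cost 209 + fixed 24 = 233.
Compare {#1, #3, #4, #5}: delivery cost 214 + fixed 21 = 235.
All other subsets cost ≥ 230. Minimum total cost: 228.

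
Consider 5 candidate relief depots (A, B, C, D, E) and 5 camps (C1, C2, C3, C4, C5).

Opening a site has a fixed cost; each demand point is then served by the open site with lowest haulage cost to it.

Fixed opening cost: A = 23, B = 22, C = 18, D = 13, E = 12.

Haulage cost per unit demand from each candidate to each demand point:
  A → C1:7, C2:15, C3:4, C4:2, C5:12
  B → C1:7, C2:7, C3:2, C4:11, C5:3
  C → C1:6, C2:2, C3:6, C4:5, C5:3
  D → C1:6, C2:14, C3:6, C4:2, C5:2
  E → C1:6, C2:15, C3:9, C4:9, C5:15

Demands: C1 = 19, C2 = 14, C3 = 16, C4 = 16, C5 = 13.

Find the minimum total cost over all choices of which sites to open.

285

Open {B, C, D}: assign each demand point to its cheapest open site.
  C1→C 19×6=114, C2→C 14×2=28, C3→B 16×2=32, C4→D 16×2=32, C5→D 13×2=26
  haulage cost 232, fixed 53 → total 285.
Compare {B, C, D, E}: haulage cost 232 + fixed 65 = 297.
Compare {A, B, C}: haulage cost 245 + fixed 63 = 308.
Compare {A, B, C, D}: haulage cost 232 + fixed 76 = 308.
All other subsets cost ≥ 297. Minimum total cost: 285.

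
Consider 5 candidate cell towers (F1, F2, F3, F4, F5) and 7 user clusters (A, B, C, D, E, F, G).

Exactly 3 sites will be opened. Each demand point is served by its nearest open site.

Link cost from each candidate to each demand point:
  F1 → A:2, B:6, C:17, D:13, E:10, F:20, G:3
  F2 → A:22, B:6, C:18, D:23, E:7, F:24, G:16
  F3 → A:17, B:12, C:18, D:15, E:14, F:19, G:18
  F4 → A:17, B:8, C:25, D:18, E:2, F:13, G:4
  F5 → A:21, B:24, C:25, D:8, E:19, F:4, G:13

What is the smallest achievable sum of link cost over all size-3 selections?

42

Open {F1, F4, F5}.
  A→F1 2, B→F1 6, C→F1 17, D→F5 8, E→F4 2, F→F5 4, G→F1 3  ⇒ total 42.
Compare {F1, F2, F5}: total 47.
Compare {F1, F3, F5}: total 50.
No size-3 selection does better; minimum is 42.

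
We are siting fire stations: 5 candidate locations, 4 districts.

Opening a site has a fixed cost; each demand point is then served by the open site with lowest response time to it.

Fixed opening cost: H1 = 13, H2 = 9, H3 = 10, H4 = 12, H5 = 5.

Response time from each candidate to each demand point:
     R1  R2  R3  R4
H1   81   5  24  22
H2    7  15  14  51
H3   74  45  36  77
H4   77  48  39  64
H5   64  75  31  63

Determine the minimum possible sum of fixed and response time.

70

Open {H1, H2}: assign each demand point to its cheapest open site.
  R1→H2 7, R2→H1 5, R3→H2 14, R4→H1 22
  response time 48, fixed 22 → total 70.
Compare {H1, H2, H5}: response time 48 + fixed 27 = 75.
Compare {H1, H2, H3}: response time 48 + fixed 32 = 80.
Compare {H1, H2, H4}: response time 48 + fixed 34 = 82.
All other subsets cost ≥ 75. Minimum total cost: 70.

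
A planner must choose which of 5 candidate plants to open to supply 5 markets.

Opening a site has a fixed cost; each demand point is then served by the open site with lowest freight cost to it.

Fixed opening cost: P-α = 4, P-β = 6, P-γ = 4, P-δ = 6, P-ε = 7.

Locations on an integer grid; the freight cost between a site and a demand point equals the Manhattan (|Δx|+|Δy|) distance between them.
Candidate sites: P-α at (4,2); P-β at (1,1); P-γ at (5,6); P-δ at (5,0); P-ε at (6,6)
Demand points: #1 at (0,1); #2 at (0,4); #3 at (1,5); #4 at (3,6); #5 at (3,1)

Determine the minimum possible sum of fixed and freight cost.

Open {P-β, P-γ}: assign each demand point to its cheapest open site.
  #1→P-β 1, #2→P-β 4, #3→P-β 4, #4→P-γ 2, #5→P-β 2
  freight cost 13, fixed 10 → total 23.
Compare {P-β}: freight cost 18 + fixed 6 = 24.
Compare {P-α, P-β}: freight cost 16 + fixed 10 = 26.
Compare {P-β, P-ε}: freight cost 14 + fixed 13 = 27.
All other subsets cost ≥ 24. Minimum total cost: 23.

23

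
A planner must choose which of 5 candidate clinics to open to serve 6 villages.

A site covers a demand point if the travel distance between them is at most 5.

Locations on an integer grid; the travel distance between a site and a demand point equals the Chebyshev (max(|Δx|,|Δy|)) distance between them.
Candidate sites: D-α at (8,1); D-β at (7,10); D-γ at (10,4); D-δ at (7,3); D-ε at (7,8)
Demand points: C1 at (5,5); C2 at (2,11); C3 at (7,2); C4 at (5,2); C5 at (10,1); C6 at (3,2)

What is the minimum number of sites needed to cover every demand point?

Coverage sets (demand points within 5 of each site):
  D-α: {C1, C3, C4, C5, C6}
  D-β: {C1, C2}
  D-γ: {C1, C3, C4, C5}
  D-δ: {C1, C3, C4, C5, C6}
  D-ε: {C1, C2}
No single site covers all 6 demand points.
But {D-α, D-β} covers everything, so the minimum is 2.

2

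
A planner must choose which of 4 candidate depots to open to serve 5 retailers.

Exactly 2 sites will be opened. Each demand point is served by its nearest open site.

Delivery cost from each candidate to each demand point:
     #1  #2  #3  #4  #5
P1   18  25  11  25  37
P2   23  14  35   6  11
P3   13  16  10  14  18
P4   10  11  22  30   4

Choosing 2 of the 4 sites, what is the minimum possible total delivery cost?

Open {P3, P4}.
  #1→P4 10, #2→P4 11, #3→P3 10, #4→P3 14, #5→P4 4  ⇒ total 49.
Compare {P2, P4}: total 53.
Compare {P2, P3}: total 54.
No size-2 selection does better; minimum is 49.

49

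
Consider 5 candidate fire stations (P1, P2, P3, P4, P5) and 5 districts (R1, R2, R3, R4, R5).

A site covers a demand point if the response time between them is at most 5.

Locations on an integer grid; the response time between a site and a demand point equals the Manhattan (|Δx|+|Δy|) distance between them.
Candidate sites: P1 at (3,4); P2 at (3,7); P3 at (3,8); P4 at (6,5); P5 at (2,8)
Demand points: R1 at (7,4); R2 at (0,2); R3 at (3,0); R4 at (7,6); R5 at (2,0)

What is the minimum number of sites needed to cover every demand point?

Coverage sets (demand points within 5 of each site):
  P1: {R1, R2, R3, R5}
  P2: {R4}
  P3: {}
  P4: {R1, R4}
  P5: {}
No single site covers all 5 demand points.
But {P1, P2} covers everything, so the minimum is 2.

2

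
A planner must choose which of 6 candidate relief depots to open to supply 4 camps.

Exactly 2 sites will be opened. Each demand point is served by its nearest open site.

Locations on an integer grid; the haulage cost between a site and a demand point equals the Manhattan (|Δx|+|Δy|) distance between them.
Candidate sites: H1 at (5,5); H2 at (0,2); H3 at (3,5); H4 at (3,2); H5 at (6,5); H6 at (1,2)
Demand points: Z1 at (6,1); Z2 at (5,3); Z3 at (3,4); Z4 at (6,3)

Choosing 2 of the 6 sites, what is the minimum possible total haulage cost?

10

Open {H3, H5}.
  Z1→H5 4, Z2→H5 3, Z3→H3 1, Z4→H5 2  ⇒ total 10.
Compare {H1, H3}: total 11.
Compare {H1, H4}: total 11.
No size-2 selection does better; minimum is 10.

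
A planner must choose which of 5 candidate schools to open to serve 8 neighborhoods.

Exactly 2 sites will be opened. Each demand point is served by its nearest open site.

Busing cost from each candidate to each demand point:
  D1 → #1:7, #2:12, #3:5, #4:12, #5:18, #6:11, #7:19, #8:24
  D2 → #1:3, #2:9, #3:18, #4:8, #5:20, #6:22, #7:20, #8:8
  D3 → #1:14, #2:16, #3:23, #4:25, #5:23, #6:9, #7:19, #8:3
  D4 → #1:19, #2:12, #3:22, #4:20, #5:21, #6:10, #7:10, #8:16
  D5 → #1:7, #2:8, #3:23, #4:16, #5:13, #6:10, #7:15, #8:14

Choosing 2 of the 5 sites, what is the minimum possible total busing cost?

Open {D1, D2}.
  #1→D2 3, #2→D2 9, #3→D1 5, #4→D2 8, #5→D1 18, #6→D1 11, #7→D1 19, #8→D2 8  ⇒ total 81.
Compare {D2, D5}: total 83.
Compare {D1, D5}: total 84.
No size-2 selection does better; minimum is 81.

81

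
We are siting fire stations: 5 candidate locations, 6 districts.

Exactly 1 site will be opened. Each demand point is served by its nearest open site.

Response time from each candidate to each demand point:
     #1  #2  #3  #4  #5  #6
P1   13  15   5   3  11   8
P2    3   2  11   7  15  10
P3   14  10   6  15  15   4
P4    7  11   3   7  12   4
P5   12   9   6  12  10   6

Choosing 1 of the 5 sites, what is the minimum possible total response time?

44

Open {P4}.
  #1→P4 7, #2→P4 11, #3→P4 3, #4→P4 7, #5→P4 12, #6→P4 4  ⇒ total 44.
Compare {P2}: total 48.
Compare {P1}: total 55.
No size-1 selection does better; minimum is 44.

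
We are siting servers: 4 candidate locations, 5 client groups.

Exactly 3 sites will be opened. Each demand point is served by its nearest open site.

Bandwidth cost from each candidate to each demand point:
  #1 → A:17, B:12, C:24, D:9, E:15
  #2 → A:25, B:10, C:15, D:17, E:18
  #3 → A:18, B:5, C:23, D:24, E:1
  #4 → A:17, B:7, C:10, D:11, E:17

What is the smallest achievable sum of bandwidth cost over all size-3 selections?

42

Open {#1, #3, #4}.
  A→#1 17, B→#3 5, C→#4 10, D→#1 9, E→#3 1  ⇒ total 42.
Compare {#2, #3, #4}: total 44.
Compare {#1, #2, #3}: total 47.
No size-3 selection does better; minimum is 42.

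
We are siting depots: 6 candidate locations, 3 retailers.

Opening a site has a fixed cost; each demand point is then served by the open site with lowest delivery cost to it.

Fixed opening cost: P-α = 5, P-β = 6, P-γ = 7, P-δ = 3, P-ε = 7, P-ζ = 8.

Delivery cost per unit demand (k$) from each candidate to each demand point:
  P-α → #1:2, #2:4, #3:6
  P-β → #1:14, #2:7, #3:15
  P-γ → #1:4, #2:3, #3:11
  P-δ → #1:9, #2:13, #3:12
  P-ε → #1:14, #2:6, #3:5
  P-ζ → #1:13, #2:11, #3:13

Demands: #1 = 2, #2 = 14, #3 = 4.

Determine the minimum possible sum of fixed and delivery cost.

82

Open {P-α, P-γ}: assign each demand point to its cheapest open site.
  #1→P-α 2×2=4, #2→P-γ 14×3=42, #3→P-α 4×6=24
  delivery cost 70, fixed 12 → total 82.
Compare {P-γ, P-ε}: delivery cost 70 + fixed 14 = 84.
Compare {P-α, P-γ, P-δ}: delivery cost 70 + fixed 15 = 85.
Compare {P-α, P-γ, P-ε}: delivery cost 66 + fixed 19 = 85.
All other subsets cost ≥ 84. Minimum total cost: 82.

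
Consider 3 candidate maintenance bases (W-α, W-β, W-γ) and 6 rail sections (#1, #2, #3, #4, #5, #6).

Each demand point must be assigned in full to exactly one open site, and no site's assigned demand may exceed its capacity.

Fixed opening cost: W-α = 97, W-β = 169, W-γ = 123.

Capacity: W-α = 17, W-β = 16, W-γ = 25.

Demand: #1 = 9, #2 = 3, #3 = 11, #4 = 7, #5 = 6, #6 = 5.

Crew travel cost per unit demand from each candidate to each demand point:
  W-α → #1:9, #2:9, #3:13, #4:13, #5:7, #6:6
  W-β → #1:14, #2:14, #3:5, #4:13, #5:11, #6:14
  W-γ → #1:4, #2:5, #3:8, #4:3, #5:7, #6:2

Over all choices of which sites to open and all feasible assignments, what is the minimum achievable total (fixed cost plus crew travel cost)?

Open {W-α, W-γ}; cheapest assignment that respects the capacities:
  W-α (cap 17, load 17): #3, #5 — cost 11×13 + 6×7 = 185
  W-γ (cap 25, load 24): #1, #2, #4, #6 — cost 9×4 + 3×5 + 7×3 + 5×2 = 82
  Shipping 267, fixed 220 → total 487.
  Any other capacity-feasible assignment to {W-α, W-γ} ships for at least 267.
Compare {W-β, W-γ}: its best feasible assignment gives total 531.
Compare {W-α, W-β, W-γ}: its best feasible assignment gives total 568.
Every other set of open sites that can feasibly serve all demand totals ≥ 531 even under its best assignment. Minimum: 487.

487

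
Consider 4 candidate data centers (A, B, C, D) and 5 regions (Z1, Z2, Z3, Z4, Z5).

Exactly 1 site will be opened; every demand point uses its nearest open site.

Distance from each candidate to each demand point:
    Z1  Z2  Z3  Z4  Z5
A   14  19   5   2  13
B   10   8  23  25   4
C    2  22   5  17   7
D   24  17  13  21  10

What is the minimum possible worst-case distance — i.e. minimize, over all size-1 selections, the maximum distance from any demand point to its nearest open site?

19

Open {A}.
  Farthest demand point is Z2 at distance 19 (to A); all others are ≤ 19.
With {C} the worst case is 22.
With {D} the worst case is 24.
No size-1 selection achieves below 19.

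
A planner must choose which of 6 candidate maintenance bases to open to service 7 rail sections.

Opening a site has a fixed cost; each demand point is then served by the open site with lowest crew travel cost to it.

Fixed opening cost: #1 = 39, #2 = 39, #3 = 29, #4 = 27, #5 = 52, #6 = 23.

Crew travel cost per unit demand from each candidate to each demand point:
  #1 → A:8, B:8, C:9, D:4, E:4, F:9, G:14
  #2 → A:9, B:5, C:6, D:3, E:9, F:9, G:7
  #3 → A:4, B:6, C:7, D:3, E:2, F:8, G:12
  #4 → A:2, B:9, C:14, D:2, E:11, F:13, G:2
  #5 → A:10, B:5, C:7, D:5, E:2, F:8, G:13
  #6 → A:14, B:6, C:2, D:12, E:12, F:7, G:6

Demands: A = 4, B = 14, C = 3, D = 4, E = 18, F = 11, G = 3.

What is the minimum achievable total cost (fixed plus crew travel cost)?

301

Open {#3, #6}: assign each demand point to its cheapest open site.
  A→#3 4×4=16, B→#3 14×6=84, C→#6 3×2=6, D→#3 4×3=12, E→#3 18×2=36, F→#6 11×7=77, G→#6 3×6=18
  crew travel cost 249, fixed 52 → total 301.
Compare {#3, #4, #6}: crew travel cost 225 + fixed 79 = 304.
Compare {#3, #4}: crew travel cost 251 + fixed 56 = 307.
Compare {#4, #5, #6}: crew travel cost 211 + fixed 102 = 313.
All other subsets cost ≥ 304. Minimum total cost: 301.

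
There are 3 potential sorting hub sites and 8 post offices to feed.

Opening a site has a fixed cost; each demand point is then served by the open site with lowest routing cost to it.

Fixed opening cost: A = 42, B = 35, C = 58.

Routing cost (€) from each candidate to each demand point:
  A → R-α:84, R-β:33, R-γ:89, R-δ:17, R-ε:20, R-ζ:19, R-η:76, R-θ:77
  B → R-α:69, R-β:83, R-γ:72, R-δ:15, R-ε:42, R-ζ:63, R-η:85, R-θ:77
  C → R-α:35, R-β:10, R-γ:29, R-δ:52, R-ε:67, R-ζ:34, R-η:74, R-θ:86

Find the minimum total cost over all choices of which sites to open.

381

Open {A, C}: assign each demand point to its cheapest open site.
  R-α→C 35, R-β→C 10, R-γ→C 29, R-δ→A 17, R-ε→A 20, R-ζ→A 19, R-η→C 74, R-θ→A 77
  routing cost 281, fixed 100 → total 381.
Compare {B, C}: routing cost 316 + fixed 93 = 409.
Compare {A, B, C}: routing cost 279 + fixed 135 = 414.
Compare {C}: routing cost 387 + fixed 58 = 445.
All other subsets cost ≥ 409. Minimum total cost: 381.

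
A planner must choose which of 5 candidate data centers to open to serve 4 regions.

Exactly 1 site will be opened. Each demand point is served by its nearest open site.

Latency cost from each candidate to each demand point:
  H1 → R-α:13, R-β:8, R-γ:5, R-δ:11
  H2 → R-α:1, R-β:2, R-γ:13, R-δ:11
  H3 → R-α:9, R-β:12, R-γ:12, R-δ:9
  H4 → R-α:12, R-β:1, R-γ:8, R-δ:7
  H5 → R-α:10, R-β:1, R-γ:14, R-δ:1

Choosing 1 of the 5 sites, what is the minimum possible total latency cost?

26

Open {H5}.
  R-α→H5 10, R-β→H5 1, R-γ→H5 14, R-δ→H5 1  ⇒ total 26.
Compare {H2}: total 27.
Compare {H4}: total 28.
No size-1 selection does better; minimum is 26.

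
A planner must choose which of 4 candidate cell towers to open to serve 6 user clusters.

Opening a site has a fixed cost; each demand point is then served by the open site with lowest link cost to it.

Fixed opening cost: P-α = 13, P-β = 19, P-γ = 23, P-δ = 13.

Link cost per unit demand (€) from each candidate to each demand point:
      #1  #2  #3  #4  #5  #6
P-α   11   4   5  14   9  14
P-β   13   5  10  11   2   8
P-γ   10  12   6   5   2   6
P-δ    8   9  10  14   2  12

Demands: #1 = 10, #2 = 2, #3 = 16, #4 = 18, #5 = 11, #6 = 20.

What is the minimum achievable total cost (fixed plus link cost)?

449

Open {P-α, P-γ, P-δ}: assign each demand point to its cheapest open site.
  #1→P-δ 10×8=80, #2→P-α 2×4=8, #3→P-α 16×5=80, #4→P-γ 18×5=90, #5→P-γ 11×2=22, #6→P-γ 20×6=120
  link cost 400, fixed 49 → total 449.
Compare {P-α, P-γ}: link cost 420 + fixed 36 = 456.
Compare {P-γ, P-δ}: link cost 426 + fixed 36 = 462.
Compare {P-α, P-β, P-γ, P-δ}: link cost 400 + fixed 68 = 468.
All other subsets cost ≥ 456. Minimum total cost: 449.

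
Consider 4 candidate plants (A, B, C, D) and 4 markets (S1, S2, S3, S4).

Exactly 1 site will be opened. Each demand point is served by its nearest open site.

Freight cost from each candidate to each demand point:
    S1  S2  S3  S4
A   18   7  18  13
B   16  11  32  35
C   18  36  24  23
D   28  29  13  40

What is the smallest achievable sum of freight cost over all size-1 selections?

56

Open {A}.
  S1→A 18, S2→A 7, S3→A 18, S4→A 13  ⇒ total 56.
Compare {B}: total 94.
Compare {C}: total 101.
No size-1 selection does better; minimum is 56.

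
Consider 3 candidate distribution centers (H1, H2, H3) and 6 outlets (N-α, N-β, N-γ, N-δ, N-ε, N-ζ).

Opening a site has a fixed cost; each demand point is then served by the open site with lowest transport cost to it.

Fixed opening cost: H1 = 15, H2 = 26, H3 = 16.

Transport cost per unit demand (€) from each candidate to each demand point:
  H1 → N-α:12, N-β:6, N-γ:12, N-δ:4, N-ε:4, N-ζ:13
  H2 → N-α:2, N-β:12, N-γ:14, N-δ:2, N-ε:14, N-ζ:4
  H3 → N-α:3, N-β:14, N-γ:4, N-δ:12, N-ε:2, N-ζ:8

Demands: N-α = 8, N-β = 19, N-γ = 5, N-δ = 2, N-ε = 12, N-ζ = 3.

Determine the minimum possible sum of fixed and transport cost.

Open {H1, H3}: assign each demand point to its cheapest open site.
  N-α→H3 8×3=24, N-β→H1 19×6=114, N-γ→H3 5×4=20, N-δ→H1 2×4=8, N-ε→H3 12×2=24, N-ζ→H3 3×8=24
  transport cost 214, fixed 31 → total 245.
Compare {H1, H2, H3}: transport cost 190 + fixed 57 = 247.
Compare {H1, H2}: transport cost 254 + fixed 41 = 295.
Compare {H2, H3}: transport cost 304 + fixed 42 = 346.
All other subsets cost ≥ 247. Minimum total cost: 245.

245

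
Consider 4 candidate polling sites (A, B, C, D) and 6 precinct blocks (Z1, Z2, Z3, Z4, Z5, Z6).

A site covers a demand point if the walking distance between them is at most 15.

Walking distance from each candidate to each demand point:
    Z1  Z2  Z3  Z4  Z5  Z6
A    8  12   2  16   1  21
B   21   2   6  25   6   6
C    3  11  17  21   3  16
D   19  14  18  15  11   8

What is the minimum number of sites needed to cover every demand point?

Coverage sets (demand points within 15 of each site):
  A: {Z1, Z2, Z3, Z5}
  B: {Z2, Z3, Z5, Z6}
  C: {Z1, Z2, Z5}
  D: {Z2, Z4, Z5, Z6}
No single site covers all 6 demand points.
But {A, D} covers everything, so the minimum is 2.

2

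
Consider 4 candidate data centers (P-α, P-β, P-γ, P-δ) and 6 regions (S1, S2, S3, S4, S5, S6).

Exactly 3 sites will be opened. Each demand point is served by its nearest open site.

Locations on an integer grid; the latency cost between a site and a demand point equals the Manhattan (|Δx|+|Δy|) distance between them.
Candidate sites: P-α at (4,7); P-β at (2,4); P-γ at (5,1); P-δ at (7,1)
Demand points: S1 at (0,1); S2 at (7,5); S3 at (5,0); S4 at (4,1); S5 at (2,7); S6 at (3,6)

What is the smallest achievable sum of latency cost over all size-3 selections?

Open {P-α, P-γ, P-δ}.
  S1→P-γ 5, S2→P-δ 4, S3→P-γ 1, S4→P-γ 1, S5→P-α 2, S6→P-α 2  ⇒ total 15.
Compare {P-α, P-β, P-γ}: total 16.
Compare {P-β, P-γ, P-δ}: total 17.
No size-3 selection does better; minimum is 15.

15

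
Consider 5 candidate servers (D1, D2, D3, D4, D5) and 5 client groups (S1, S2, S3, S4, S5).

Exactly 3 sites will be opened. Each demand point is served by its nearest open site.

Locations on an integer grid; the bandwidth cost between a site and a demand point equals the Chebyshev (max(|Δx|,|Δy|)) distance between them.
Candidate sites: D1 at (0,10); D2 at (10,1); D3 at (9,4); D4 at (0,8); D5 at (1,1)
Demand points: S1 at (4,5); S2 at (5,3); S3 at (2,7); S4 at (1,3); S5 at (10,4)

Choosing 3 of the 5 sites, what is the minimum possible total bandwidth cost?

13

Open {D3, D4, D5}.
  S1→D4 4, S2→D3 4, S3→D4 2, S4→D5 2, S5→D3 1  ⇒ total 13.
Compare {D1, D3, D5}: total 14.
Compare {D2, D4, D5}: total 15.
No size-3 selection does better; minimum is 13.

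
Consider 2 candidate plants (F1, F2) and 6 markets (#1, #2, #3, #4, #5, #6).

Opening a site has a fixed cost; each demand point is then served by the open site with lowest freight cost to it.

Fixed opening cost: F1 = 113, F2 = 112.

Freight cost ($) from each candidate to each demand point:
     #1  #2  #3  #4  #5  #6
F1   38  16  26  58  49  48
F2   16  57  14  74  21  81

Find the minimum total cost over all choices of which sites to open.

Open {F1}: assign each demand point to its cheapest open site.
  #1→F1 38, #2→F1 16, #3→F1 26, #4→F1 58, #5→F1 49, #6→F1 48
  freight cost 235, fixed 113 → total 348.
Compare {F2}: freight cost 263 + fixed 112 = 375.
Compare {F1, F2}: freight cost 173 + fixed 225 = 398.

348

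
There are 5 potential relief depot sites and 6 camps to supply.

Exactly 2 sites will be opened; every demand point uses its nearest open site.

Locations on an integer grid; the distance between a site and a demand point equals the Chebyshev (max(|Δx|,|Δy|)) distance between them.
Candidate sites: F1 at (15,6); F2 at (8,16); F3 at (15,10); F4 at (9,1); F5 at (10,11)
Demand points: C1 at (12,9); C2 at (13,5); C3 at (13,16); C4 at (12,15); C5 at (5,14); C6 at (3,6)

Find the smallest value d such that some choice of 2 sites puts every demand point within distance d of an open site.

Open {F4, F5}.
  Farthest demand point is C6 at distance 6 (to F4); all others are ≤ 6.
With {F1, F5} the worst case is 7.
With {F2, F4} the worst case is 7.
No size-2 selection achieves below 6.

6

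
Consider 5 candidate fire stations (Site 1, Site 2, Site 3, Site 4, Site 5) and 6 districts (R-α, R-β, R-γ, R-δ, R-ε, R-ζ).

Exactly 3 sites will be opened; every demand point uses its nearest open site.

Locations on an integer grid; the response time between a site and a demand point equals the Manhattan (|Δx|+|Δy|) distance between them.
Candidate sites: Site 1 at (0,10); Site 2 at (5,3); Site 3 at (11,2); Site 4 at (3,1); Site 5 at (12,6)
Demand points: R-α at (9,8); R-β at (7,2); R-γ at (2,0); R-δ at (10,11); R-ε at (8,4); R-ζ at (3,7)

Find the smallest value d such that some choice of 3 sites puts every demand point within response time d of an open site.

7

Open {Site 1, Site 2, Site 5}.
  Farthest demand point is R-δ at response time 7 (to Site 5); all others are ≤ 7.
With {Site 1, Site 4, Site 5} the worst case is 7.
With {Site 2, Site 3, Site 5} the worst case is 7.
No size-3 selection achieves below 7.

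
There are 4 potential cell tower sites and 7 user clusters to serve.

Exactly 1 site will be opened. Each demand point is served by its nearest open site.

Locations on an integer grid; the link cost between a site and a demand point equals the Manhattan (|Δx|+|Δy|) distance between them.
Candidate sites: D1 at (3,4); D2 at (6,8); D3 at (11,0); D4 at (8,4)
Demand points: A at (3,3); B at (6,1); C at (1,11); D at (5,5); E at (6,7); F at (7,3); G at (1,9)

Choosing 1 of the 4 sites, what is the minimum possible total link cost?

37

Open {D1}.
  A→D1 1, B→D1 6, C→D1 9, D→D1 3, E→D1 6, F→D1 5, G→D1 7  ⇒ total 37.
Compare {D2}: total 40.
Compare {D4}: total 48.
No size-1 selection does better; minimum is 37.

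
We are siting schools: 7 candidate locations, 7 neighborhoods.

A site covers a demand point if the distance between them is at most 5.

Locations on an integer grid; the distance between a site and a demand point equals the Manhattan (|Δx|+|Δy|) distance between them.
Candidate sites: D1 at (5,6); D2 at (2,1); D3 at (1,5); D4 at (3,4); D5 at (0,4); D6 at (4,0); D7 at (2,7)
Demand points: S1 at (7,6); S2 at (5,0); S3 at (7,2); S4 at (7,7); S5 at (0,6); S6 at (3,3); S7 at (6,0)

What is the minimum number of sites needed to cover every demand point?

2

Coverage sets (demand points within 5 of each site):
  D1: {S1, S4, S5, S6}
  D2: {S2, S6, S7}
  D3: {S5, S6}
  D4: {S5, S6}
  D5: {S5, S6}
  D6: {S2, S3, S6, S7}
  D7: {S4, S5, S6}
No single site covers all 7 demand points.
But {D1, D6} covers everything, so the minimum is 2.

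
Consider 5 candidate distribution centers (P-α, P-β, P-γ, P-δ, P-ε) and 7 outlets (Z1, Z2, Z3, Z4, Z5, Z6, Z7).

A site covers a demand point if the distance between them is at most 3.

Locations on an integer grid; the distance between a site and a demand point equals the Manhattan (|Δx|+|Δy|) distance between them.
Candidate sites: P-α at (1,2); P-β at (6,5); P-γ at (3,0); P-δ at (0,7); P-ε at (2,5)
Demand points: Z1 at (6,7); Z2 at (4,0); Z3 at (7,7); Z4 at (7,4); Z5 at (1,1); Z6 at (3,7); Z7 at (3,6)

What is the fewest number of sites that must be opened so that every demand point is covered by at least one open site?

3

Coverage sets (demand points within 3 of each site):
  P-α: {Z5}
  P-β: {Z1, Z3, Z4}
  P-γ: {Z2, Z5}
  P-δ: {Z6}
  P-ε: {Z6, Z7}
No 2 sites suffice: every size-2 union leaves at least one demand point uncovered.
But {P-β, P-γ, P-ε} covers everything, so the minimum is 3.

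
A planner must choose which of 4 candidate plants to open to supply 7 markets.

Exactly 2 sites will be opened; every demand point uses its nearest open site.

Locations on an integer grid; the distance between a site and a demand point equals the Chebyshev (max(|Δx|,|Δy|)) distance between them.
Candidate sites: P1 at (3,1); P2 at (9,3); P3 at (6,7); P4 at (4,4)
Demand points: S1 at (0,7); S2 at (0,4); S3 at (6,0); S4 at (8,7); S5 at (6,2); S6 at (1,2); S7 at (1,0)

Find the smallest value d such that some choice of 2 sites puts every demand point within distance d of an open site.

Open {P1, P4}.
  Farthest demand point is S1 at distance 4 (to P4); all others are ≤ 4.
With {P2, P4} the worst case is 4.
With {P3, P4} the worst case is 4.
No size-2 selection achieves below 4.

4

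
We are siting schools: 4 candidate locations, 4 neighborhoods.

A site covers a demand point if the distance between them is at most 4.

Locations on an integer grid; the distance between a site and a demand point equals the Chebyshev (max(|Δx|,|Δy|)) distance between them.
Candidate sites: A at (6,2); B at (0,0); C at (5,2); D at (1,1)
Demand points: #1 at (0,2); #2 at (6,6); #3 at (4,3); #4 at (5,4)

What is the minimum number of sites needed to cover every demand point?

2

Coverage sets (demand points within 4 of each site):
  A: {#2, #3, #4}
  B: {#1, #3}
  C: {#2, #3, #4}
  D: {#1, #3, #4}
No single site covers all 4 demand points.
But {A, B} covers everything, so the minimum is 2.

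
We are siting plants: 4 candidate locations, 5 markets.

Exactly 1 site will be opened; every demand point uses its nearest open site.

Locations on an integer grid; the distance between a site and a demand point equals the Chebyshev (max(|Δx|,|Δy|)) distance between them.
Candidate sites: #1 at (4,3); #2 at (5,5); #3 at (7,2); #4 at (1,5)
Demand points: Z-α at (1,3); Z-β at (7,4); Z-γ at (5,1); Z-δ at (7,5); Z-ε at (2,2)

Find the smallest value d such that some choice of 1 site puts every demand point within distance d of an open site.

3

Open {#1}.
  Farthest demand point is Z-α at distance 3 (to #1); all others are ≤ 3.
With {#2} the worst case is 4.
With {#3} the worst case is 6.
No size-1 selection achieves below 3.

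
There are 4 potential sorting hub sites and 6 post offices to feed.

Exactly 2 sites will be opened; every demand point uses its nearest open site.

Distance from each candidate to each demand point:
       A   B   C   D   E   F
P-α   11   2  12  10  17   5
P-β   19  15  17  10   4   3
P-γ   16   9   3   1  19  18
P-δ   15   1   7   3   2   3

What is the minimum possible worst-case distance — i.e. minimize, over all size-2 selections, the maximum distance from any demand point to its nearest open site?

Open {P-α, P-δ}.
  Farthest demand point is A at distance 11 (to P-α); all others are ≤ 11.
With {P-α, P-β} the worst case is 12.
With {P-β, P-δ} the worst case is 15.
No size-2 selection achieves below 11.

11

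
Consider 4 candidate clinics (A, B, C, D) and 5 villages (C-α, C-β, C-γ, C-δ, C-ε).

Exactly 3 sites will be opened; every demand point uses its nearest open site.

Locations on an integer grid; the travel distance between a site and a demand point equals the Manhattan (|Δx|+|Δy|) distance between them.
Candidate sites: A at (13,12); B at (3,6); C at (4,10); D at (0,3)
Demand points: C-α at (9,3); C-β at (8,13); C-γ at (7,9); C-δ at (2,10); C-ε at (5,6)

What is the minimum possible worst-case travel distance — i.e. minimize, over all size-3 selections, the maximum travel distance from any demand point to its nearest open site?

Open {A, B, C}.
  Farthest demand point is C-α at travel distance 9 (to B); all others are ≤ 9.
With {A, B, D} the worst case is 9.
With {A, C, D} the worst case is 9.
No size-3 selection achieves below 9.

9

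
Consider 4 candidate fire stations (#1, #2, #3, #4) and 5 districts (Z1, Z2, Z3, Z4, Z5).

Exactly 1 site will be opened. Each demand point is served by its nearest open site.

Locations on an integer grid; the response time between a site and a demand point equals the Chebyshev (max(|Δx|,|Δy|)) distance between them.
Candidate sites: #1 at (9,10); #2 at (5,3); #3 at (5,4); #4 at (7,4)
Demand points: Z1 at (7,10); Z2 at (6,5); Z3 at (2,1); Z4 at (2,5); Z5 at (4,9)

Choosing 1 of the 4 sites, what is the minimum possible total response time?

18

Open {#3}.
  Z1→#3 6, Z2→#3 1, Z3→#3 3, Z4→#3 3, Z5→#3 5  ⇒ total 18.
Compare {#2}: total 21.
Compare {#4}: total 22.
No size-1 selection does better; minimum is 18.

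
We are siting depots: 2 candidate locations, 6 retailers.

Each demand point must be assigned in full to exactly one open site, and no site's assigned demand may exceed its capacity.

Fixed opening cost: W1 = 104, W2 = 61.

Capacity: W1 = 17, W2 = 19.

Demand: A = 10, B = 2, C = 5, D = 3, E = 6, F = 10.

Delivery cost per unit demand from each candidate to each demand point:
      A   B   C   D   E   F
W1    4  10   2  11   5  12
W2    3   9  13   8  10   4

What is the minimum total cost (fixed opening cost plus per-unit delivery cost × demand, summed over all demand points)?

Open {W1, W2}; cheapest assignment that respects the capacities:
  W1 (cap 17, load 17): A, B, C — cost 10×4 + 2×10 + 5×2 = 70
  W2 (cap 19, load 19): D, E, F — cost 3×8 + 6×10 + 10×4 = 124
  Shipping 194, fixed 165 → total 359.
  Any other capacity-feasible assignment to {W1, W2} ships for at least 194.
Total demand is 36 and no other set of sites has combined capacity ≥ 36, so {W1, W2} is the only feasible choice of open sites. Minimum: 359.

359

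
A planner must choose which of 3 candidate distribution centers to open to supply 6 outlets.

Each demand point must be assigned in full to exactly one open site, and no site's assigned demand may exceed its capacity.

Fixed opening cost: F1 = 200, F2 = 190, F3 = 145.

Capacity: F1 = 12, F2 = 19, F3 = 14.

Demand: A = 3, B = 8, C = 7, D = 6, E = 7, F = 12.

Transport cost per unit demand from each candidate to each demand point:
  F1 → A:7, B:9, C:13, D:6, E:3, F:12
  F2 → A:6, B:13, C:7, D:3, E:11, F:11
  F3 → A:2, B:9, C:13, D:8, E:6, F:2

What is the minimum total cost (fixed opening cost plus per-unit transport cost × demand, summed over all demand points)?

878

Open {F1, F2, F3}; cheapest assignment that respects the capacities:
  F1 (cap 12, load 10): A, E — cost 3×7 + 7×3 = 42
  F2 (cap 19, load 19): C, F — cost 7×7 + 12×11 = 181
  F3 (cap 14, load 14): B, D — cost 8×9 + 6×8 = 120
  Shipping 343, fixed 535 → total 878.
  Any other capacity-feasible assignment to {F1, F2, F3} ships for at least 343.
Total demand is 43 and no other set of sites has combined capacity ≥ 43, so {F1, F2, F3} is the only feasible choice of open sites. Minimum: 878.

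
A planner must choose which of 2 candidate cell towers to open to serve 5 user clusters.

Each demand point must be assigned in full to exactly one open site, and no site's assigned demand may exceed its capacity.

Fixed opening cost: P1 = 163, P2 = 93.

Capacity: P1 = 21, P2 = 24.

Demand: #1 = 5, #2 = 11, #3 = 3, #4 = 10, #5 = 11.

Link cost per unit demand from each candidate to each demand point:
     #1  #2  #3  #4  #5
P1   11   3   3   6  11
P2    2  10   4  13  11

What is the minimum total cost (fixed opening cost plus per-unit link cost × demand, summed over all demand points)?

492

Open {P1, P2}; cheapest assignment that respects the capacities:
  P1 (cap 21, load 21): #2, #4 — cost 11×3 + 10×6 = 93
  P2 (cap 24, load 19): #1, #3, #5 — cost 5×2 + 3×4 + 11×11 = 143
  Shipping 236, fixed 256 → total 492.
  Any other capacity-feasible assignment to {P1, P2} ships for at least 236.
Total demand is 40 and no other set of sites has combined capacity ≥ 40, so {P1, P2} is the only feasible choice of open sites. Minimum: 492.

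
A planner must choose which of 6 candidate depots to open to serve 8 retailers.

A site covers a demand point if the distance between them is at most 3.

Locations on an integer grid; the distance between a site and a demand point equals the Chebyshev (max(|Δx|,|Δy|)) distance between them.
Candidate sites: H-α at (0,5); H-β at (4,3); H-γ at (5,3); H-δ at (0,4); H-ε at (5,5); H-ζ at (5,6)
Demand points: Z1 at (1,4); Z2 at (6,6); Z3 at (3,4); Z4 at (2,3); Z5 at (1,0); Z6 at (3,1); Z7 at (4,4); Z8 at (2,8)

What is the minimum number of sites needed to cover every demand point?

2

Coverage sets (demand points within 3 of each site):
  H-α: {Z1, Z3, Z4, Z8}
  H-β: {Z1, Z2, Z3, Z4, Z5, Z6, Z7}
  H-γ: {Z2, Z3, Z4, Z6, Z7}
  H-δ: {Z1, Z3, Z4, Z6}
  H-ε: {Z2, Z3, Z4, Z7, Z8}
  H-ζ: {Z2, Z3, Z4, Z7, Z8}
No single site covers all 8 demand points.
But {H-α, H-β} covers everything, so the minimum is 2.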